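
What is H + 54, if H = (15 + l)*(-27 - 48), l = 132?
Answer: -10971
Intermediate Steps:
H = -11025 (H = (15 + 132)*(-27 - 48) = 147*(-75) = -11025)
H + 54 = -11025 + 54 = -10971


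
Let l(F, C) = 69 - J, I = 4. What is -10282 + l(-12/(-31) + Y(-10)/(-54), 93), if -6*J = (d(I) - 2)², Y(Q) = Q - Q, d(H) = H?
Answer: -30637/3 ≈ -10212.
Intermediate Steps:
Y(Q) = 0
J = -⅔ (J = -(4 - 2)²/6 = -⅙*2² = -⅙*4 = -⅔ ≈ -0.66667)
l(F, C) = 209/3 (l(F, C) = 69 - 1*(-⅔) = 69 + ⅔ = 209/3)
-10282 + l(-12/(-31) + Y(-10)/(-54), 93) = -10282 + 209/3 = -30637/3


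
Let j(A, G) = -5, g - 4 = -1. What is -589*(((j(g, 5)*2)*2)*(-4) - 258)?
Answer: 104842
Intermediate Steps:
g = 3 (g = 4 - 1 = 3)
-589*(((j(g, 5)*2)*2)*(-4) - 258) = -589*((-5*2*2)*(-4) - 258) = -589*(-10*2*(-4) - 258) = -589*(-20*(-4) - 258) = -589*(80 - 258) = -589*(-178) = 104842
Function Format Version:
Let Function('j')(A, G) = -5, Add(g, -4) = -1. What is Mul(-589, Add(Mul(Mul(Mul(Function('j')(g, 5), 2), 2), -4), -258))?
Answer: 104842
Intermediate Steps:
g = 3 (g = Add(4, -1) = 3)
Mul(-589, Add(Mul(Mul(Mul(Function('j')(g, 5), 2), 2), -4), -258)) = Mul(-589, Add(Mul(Mul(Mul(-5, 2), 2), -4), -258)) = Mul(-589, Add(Mul(Mul(-10, 2), -4), -258)) = Mul(-589, Add(Mul(-20, -4), -258)) = Mul(-589, Add(80, -258)) = Mul(-589, -178) = 104842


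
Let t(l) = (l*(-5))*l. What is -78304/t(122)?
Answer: 19576/18605 ≈ 1.0522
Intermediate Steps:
t(l) = -5*l² (t(l) = (-5*l)*l = -5*l²)
-78304/t(122) = -78304/((-5*122²)) = -78304/((-5*14884)) = -78304/(-74420) = -78304*(-1/74420) = 19576/18605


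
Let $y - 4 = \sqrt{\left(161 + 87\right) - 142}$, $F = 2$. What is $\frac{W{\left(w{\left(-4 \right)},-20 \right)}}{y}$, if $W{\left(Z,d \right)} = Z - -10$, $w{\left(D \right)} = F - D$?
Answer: $- \frac{32}{45} + \frac{8 \sqrt{106}}{45} \approx 1.1192$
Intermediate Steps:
$w{\left(D \right)} = 2 - D$
$W{\left(Z,d \right)} = 10 + Z$ ($W{\left(Z,d \right)} = Z + 10 = 10 + Z$)
$y = 4 + \sqrt{106}$ ($y = 4 + \sqrt{\left(161 + 87\right) - 142} = 4 + \sqrt{248 - 142} = 4 + \sqrt{106} \approx 14.296$)
$\frac{W{\left(w{\left(-4 \right)},-20 \right)}}{y} = \frac{10 + \left(2 - -4\right)}{4 + \sqrt{106}} = \frac{10 + \left(2 + 4\right)}{4 + \sqrt{106}} = \frac{10 + 6}{4 + \sqrt{106}} = \frac{16}{4 + \sqrt{106}}$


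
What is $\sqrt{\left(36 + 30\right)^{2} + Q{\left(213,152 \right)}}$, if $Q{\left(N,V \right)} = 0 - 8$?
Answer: $2 \sqrt{1087} \approx 65.939$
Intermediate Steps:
$Q{\left(N,V \right)} = -8$
$\sqrt{\left(36 + 30\right)^{2} + Q{\left(213,152 \right)}} = \sqrt{\left(36 + 30\right)^{2} - 8} = \sqrt{66^{2} - 8} = \sqrt{4356 - 8} = \sqrt{4348} = 2 \sqrt{1087}$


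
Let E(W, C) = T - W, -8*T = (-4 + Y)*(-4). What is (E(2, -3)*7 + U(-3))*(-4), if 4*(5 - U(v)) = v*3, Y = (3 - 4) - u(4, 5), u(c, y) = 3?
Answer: 139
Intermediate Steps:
Y = -4 (Y = (3 - 4) - 1*3 = -1 - 3 = -4)
U(v) = 5 - 3*v/4 (U(v) = 5 - v*3/4 = 5 - 3*v/4)
T = -4 (T = -(-4 - 4)*(-4)/8 = -(-1)*(-4) = -⅛*32 = -4)
E(W, C) = -4 - W
(E(2, -3)*7 + U(-3))*(-4) = ((-4 - 1*2)*7 + (5 - ¾*(-3)))*(-4) = ((-4 - 2)*7 + (5 + 9/4))*(-4) = (-6*7 + 29/4)*(-4) = (-42 + 29/4)*(-4) = -139/4*(-4) = 139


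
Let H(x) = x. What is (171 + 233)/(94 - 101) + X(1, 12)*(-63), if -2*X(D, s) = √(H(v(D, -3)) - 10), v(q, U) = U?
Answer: -404/7 + 63*I*√13/2 ≈ -57.714 + 113.57*I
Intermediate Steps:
X(D, s) = -I*√13/2 (X(D, s) = -√(-3 - 10)/2 = -I*√13/2)
(171 + 233)/(94 - 101) + X(1, 12)*(-63) = (171 + 233)/(94 - 101) - I*√13/2*(-63) = 404/(-7) + 63*I*√13/2 = 404*(-⅐) + 63*I*√13/2 = -404/7 + 63*I*√13/2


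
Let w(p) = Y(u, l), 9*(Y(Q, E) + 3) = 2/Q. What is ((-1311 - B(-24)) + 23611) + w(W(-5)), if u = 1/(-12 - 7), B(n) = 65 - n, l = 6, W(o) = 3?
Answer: 199834/9 ≈ 22204.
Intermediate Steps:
u = -1/19 (u = 1/(-19) = -1/19 ≈ -0.052632)
Y(Q, E) = -3 + 2/(9*Q) (Y(Q, E) = -3 + (2/Q)/9 = -3 + 2/(9*Q))
w(p) = -65/9 (w(p) = -3 + 2/(9*(-1/19)) = -3 + (2/9)*(-19) = -3 - 38/9 = -65/9)
((-1311 - B(-24)) + 23611) + w(W(-5)) = ((-1311 - (65 - 1*(-24))) + 23611) - 65/9 = ((-1311 - (65 + 24)) + 23611) - 65/9 = ((-1311 - 1*89) + 23611) - 65/9 = ((-1311 - 89) + 23611) - 65/9 = (-1400 + 23611) - 65/9 = 22211 - 65/9 = 199834/9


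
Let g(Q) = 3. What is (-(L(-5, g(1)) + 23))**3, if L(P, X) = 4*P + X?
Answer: -216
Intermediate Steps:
L(P, X) = X + 4*P
(-(L(-5, g(1)) + 23))**3 = (-((3 + 4*(-5)) + 23))**3 = (-((3 - 20) + 23))**3 = (-(-17 + 23))**3 = (-1*6)**3 = (-6)**3 = -216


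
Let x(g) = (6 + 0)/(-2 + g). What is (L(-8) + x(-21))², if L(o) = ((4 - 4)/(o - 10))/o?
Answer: 36/529 ≈ 0.068053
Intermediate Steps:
L(o) = 0 (L(o) = (0/(-10 + o))/o = 0/o = 0)
x(g) = 6/(-2 + g)
(L(-8) + x(-21))² = (0 + 6/(-2 - 21))² = (0 + 6/(-23))² = (0 + 6*(-1/23))² = (0 - 6/23)² = (-6/23)² = 36/529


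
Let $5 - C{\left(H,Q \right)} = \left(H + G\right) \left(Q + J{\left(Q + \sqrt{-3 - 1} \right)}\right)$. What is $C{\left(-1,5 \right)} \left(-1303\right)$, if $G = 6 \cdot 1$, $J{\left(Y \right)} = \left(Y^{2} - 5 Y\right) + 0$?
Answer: $65150 i \approx 65150.0 i$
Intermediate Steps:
$J{\left(Y \right)} = Y^{2} - 5 Y$
$G = 6$
$C{\left(H,Q \right)} = 5 - \left(6 + H\right) \left(Q + \left(Q + 2 i\right) \left(-5 + Q + 2 i\right)\right)$ ($C{\left(H,Q \right)} = 5 - \left(H + 6\right) \left(Q + \left(Q + \sqrt{-3 - 1}\right) \left(-5 + \left(Q + \sqrt{-3 - 1}\right)\right)\right) = 5 - \left(6 + H\right) \left(Q + \left(Q + \sqrt{-4}\right) \left(-5 + \left(Q + \sqrt{-4}\right)\right)\right) = 5 - \left(6 + H\right) \left(Q + \left(Q + 2 i\right) \left(-5 + \left(Q + 2 i\right)\right)\right) = 5 - \left(6 + H\right) \left(Q + \left(Q + 2 i\right) \left(-5 + Q + 2 i\right)\right)$)
$C{\left(-1,5 \right)} \left(-1303\right) = \left(5 - 30 - \left(-1\right) 5 - 6 \left(5 + 2 i\right) \left(-5 + 5 + 2 i\right) - - \left(5 + 2 i\right) \left(-5 + 5 + 2 i\right)\right) \left(-1303\right) = \left(5 - 30 + 5 - 6 \left(5 + 2 i\right) 2 i - - \left(5 + 2 i\right) 2 i\right) \left(-1303\right) = \left(5 - 30 + 5 - 12 i \left(5 + 2 i\right) + 2 i \left(5 + 2 i\right)\right) \left(-1303\right) = \left(-20 - 10 i \left(5 + 2 i\right)\right) \left(-1303\right) = 26060 + 13030 i \left(5 + 2 i\right)$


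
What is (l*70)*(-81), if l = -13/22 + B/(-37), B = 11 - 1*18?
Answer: 927045/407 ≈ 2277.8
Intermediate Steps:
B = -7 (B = 11 - 18 = -7)
l = -327/814 (l = -13/22 - 7/(-37) = -13*1/22 - 7*(-1/37) = -13/22 + 7/37 = -327/814 ≈ -0.40172)
(l*70)*(-81) = -327/814*70*(-81) = -11445/407*(-81) = 927045/407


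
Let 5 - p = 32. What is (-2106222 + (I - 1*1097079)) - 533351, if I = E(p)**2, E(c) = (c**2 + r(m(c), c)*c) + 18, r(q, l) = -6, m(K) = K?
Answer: -2910371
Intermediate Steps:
p = -27 (p = 5 - 1*32 = 5 - 32 = -27)
E(c) = 18 + c**2 - 6*c (E(c) = (c**2 - 6*c) + 18 = 18 + c**2 - 6*c)
I = 826281 (I = (18 + (-27)**2 - 6*(-27))**2 = (18 + 729 + 162)**2 = 909**2 = 826281)
(-2106222 + (I - 1*1097079)) - 533351 = (-2106222 + (826281 - 1*1097079)) - 533351 = (-2106222 + (826281 - 1097079)) - 533351 = (-2106222 - 270798) - 533351 = -2377020 - 533351 = -2910371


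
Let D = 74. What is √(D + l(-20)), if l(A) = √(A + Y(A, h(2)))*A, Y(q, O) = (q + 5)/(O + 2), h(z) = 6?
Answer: √(74 - 25*I*√14) ≈ 9.8304 - 4.7578*I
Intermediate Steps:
Y(q, O) = (5 + q)/(2 + O)
l(A) = A*√(5/8 + 9*A/8) (l(A) = √(A + (5 + A)/(2 + 6))*A = √(A + (5 + A)/8)*A = √(A + (5/8 + A/8))*A = √(5/8 + 9*A/8)*A = A*√(5/8 + 9*A/8))
√(D + l(-20)) = √(74 + (¼)*(-20)*√(10 + 18*(-20))) = √(74 + (¼)*(-20)*√(10 - 360)) = √(74 + (¼)*(-20)*√(-350)) = √(74 + (¼)*(-20)*(5*I*√14)) = √(74 - 25*I*√14)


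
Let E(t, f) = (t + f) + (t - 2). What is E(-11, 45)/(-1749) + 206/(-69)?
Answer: -120581/40227 ≈ -2.9975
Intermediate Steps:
E(t, f) = -2 + f + 2*t (E(t, f) = (f + t) + (-2 + t) = -2 + f + 2*t)
E(-11, 45)/(-1749) + 206/(-69) = (-2 + 45 + 2*(-11))/(-1749) + 206/(-69) = (-2 + 45 - 22)*(-1/1749) + 206*(-1/69) = 21*(-1/1749) - 206/69 = -7/583 - 206/69 = -120581/40227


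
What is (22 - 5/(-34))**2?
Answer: 567009/1156 ≈ 490.49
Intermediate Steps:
(22 - 5/(-34))**2 = (22 - 5*(-1/34))**2 = (22 + 5/34)**2 = (753/34)**2 = 567009/1156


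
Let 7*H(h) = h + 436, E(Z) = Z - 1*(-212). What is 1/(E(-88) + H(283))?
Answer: 7/1587 ≈ 0.0044108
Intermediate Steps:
E(Z) = 212 + Z (E(Z) = Z + 212 = 212 + Z)
H(h) = 436/7 + h/7 (H(h) = (h + 436)/7 = (436 + h)/7 = 436/7 + h/7)
1/(E(-88) + H(283)) = 1/((212 - 88) + (436/7 + (⅐)*283)) = 1/(124 + (436/7 + 283/7)) = 1/(124 + 719/7) = 1/(1587/7) = 7/1587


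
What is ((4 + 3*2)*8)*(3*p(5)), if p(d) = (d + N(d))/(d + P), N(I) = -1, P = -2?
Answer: 320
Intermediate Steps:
p(d) = (-1 + d)/(-2 + d) (p(d) = (d - 1)/(d - 2) = (-1 + d)/(-2 + d))
((4 + 3*2)*8)*(3*p(5)) = ((4 + 3*2)*8)*(3*((-1 + 5)/(-2 + 5))) = ((4 + 6)*8)*(3*(4/3)) = (10*8)*(3*((1/3)*4)) = 80*(3*(4/3)) = 80*4 = 320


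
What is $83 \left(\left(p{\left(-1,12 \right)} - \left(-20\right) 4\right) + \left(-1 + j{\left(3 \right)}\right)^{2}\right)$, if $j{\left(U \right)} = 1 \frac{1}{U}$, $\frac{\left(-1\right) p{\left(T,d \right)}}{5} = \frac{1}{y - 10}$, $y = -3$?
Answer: $\frac{784931}{117} \approx 6708.8$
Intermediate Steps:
$p{\left(T,d \right)} = \frac{5}{13}$ ($p{\left(T,d \right)} = - \frac{5}{-3 - 10} = - \frac{5}{-13} = \left(-5\right) \left(- \frac{1}{13}\right) = \frac{5}{13}$)
$j{\left(U \right)} = \frac{1}{U}$
$83 \left(\left(p{\left(-1,12 \right)} - \left(-20\right) 4\right) + \left(-1 + j{\left(3 \right)}\right)^{2}\right) = 83 \left(\left(\frac{5}{13} - \left(-20\right) 4\right) + \left(-1 + \frac{1}{3}\right)^{2}\right) = 83 \left(\left(\frac{5}{13} - -80\right) + \left(-1 + \frac{1}{3}\right)^{2}\right) = 83 \left(\left(\frac{5}{13} + 80\right) + \left(- \frac{2}{3}\right)^{2}\right) = 83 \left(\frac{1045}{13} + \frac{4}{9}\right) = 83 \cdot \frac{9457}{117} = \frac{784931}{117}$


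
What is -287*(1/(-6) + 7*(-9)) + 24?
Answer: 108917/6 ≈ 18153.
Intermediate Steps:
-287*(1/(-6) + 7*(-9)) + 24 = -287*(-⅙ - 63) + 24 = -287*(-379/6) + 24 = 108773/6 + 24 = 108917/6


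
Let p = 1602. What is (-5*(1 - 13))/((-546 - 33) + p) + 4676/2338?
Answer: 702/341 ≈ 2.0587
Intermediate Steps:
(-5*(1 - 13))/((-546 - 33) + p) + 4676/2338 = (-5*(1 - 13))/((-546 - 33) + 1602) + 4676/2338 = (-5*(-12))/(-579 + 1602) + 4676*(1/2338) = 60/1023 + 2 = 60*(1/1023) + 2 = 20/341 + 2 = 702/341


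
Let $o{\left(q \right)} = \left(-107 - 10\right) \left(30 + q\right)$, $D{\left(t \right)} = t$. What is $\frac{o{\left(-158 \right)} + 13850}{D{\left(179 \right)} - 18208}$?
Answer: $- \frac{28826}{18029} \approx -1.5989$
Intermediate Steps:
$o{\left(q \right)} = -3510 - 117 q$ ($o{\left(q \right)} = - 117 \left(30 + q\right) = -3510 - 117 q$)
$\frac{o{\left(-158 \right)} + 13850}{D{\left(179 \right)} - 18208} = \frac{\left(-3510 - -18486\right) + 13850}{179 - 18208} = \frac{\left(-3510 + 18486\right) + 13850}{-18029} = \left(14976 + 13850\right) \left(- \frac{1}{18029}\right) = 28826 \left(- \frac{1}{18029}\right) = - \frac{28826}{18029}$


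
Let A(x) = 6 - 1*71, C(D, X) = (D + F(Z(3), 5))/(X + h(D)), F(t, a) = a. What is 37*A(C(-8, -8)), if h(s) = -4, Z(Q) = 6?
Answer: -2405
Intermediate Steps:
C(D, X) = (5 + D)/(-4 + X) (C(D, X) = (D + 5)/(X - 4) = (5 + D)/(-4 + X))
A(x) = -65 (A(x) = 6 - 71 = -65)
37*A(C(-8, -8)) = 37*(-65) = -2405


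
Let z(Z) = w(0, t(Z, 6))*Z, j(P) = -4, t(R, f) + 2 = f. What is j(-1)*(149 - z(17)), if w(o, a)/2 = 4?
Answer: -52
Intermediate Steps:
t(R, f) = -2 + f
w(o, a) = 8 (w(o, a) = 2*4 = 8)
z(Z) = 8*Z
j(-1)*(149 - z(17)) = -4*(149 - 8*17) = -4*(149 - 1*136) = -4*(149 - 136) = -4*13 = -52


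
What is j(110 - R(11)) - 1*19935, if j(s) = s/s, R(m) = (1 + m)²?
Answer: -19934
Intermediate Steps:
j(s) = 1
j(110 - R(11)) - 1*19935 = 1 - 1*19935 = 1 - 19935 = -19934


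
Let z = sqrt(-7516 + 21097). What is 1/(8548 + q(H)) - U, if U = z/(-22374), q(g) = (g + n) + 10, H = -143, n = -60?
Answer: 1/8355 + sqrt(1509)/7458 ≈ 0.0053283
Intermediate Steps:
z = 3*sqrt(1509) (z = sqrt(13581) = 3*sqrt(1509) ≈ 116.54)
q(g) = -50 + g (q(g) = (g - 60) + 10 = (-60 + g) + 10 = -50 + g)
U = -sqrt(1509)/7458 (U = (3*sqrt(1509))/(-22374) = (3*sqrt(1509))*(-1/22374) = -sqrt(1509)/7458 ≈ -0.0052086)
1/(8548 + q(H)) - U = 1/(8548 + (-50 - 143)) - (-1)*sqrt(1509)/7458 = 1/(8548 - 193) + sqrt(1509)/7458 = 1/8355 + sqrt(1509)/7458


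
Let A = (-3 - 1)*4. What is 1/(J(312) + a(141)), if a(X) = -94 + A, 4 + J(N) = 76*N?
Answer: 1/23598 ≈ 4.2376e-5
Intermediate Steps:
A = -16 (A = -4*4 = -16)
J(N) = -4 + 76*N
a(X) = -110 (a(X) = -94 - 16 = -110)
1/(J(312) + a(141)) = 1/((-4 + 76*312) - 110) = 1/((-4 + 23712) - 110) = 1/(23708 - 110) = 1/23598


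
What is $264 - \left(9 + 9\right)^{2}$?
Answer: $-60$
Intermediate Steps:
$264 - \left(9 + 9\right)^{2} = 264 - 18^{2} = 264 - 324 = -60$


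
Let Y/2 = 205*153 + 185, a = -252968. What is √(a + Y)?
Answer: 2*I*√47467 ≈ 435.74*I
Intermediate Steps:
Y = 63100 (Y = 2*(205*153 + 185) = 2*(31365 + 185) = 2*31550 = 63100)
√(a + Y) = √(-252968 + 63100) = √(-189868) = 2*I*√47467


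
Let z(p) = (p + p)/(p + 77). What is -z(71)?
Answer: -71/74 ≈ -0.95946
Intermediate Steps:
z(p) = 2*p/(77 + p) (z(p) = (2*p)/(77 + p) = 2*p/(77 + p))
-z(71) = -2*71/(77 + 71) = -2*71/148 = -1*71/74 = -71/74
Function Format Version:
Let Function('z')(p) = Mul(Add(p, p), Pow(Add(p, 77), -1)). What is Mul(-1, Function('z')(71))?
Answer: Rational(-71, 74) ≈ -0.95946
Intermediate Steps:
Function('z')(p) = Mul(2, p, Pow(Add(77, p), -1)) (Function('z')(p) = Mul(Mul(2, p), Pow(Add(77, p), -1)) = Mul(2, p, Pow(Add(77, p), -1)))
Mul(-1, Function('z')(71)) = Mul(-1, Mul(2, 71, Pow(Add(77, 71), -1))) = Mul(-1, Mul(2, 71, Pow(148, -1))) = Mul(-1, Mul(2, 71, Rational(1, 148))) = Mul(-1, Rational(71, 74)) = Rational(-71, 74)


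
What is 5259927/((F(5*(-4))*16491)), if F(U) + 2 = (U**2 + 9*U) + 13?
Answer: 1753309/1269807 ≈ 1.3808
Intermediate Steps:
F(U) = 11 + U**2 + 9*U (F(U) = -2 + ((U**2 + 9*U) + 13) = -2 + (13 + U**2 + 9*U) = 11 + U**2 + 9*U)
5259927/((F(5*(-4))*16491)) = 5259927/(((11 + (5*(-4))**2 + 9*(5*(-4)))*16491)) = 5259927/(((11 + (-20)**2 + 9*(-20))*16491)) = 5259927/(((11 + 400 - 180)*16491)) = 5259927/((231*16491)) = 5259927/3809421 = 5259927*(1/3809421) = 1753309/1269807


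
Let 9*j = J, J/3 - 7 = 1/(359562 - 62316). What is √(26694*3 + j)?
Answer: √7075866048606598/297246 ≈ 282.99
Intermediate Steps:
J = 2080723/99082 (J = 21 + 3/(359562 - 62316) = 21 + 3/297246 = 21 + 3*(1/297246) = 21 + 1/99082 = 2080723/99082 ≈ 21.000)
j = 2080723/891738 (j = (⅑)*(2080723/99082) = 2080723/891738 ≈ 2.3333)
√(26694*3 + j) = √(26694*3 + 2080723/891738) = √(80082 + 2080723/891738) = √(71414243239/891738) = √7075866048606598/297246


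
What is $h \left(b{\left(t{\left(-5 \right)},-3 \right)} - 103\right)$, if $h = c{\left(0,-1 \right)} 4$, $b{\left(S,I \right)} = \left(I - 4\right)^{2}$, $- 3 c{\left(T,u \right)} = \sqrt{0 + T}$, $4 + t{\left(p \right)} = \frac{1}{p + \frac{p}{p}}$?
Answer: $0$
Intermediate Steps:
$t{\left(p \right)} = -4 + \frac{1}{1 + p}$ ($t{\left(p \right)} = -4 + \frac{1}{p + \frac{p}{p}} = -4 + \frac{1}{p + 1} = -4 + \frac{1}{1 + p}$)
$c{\left(T,u \right)} = - \frac{\sqrt{T}}{3}$ ($c{\left(T,u \right)} = - \frac{\sqrt{0 + T}}{3} = - \frac{\sqrt{T}}{3}$)
$b{\left(S,I \right)} = \left(-4 + I\right)^{2}$
$h = 0$ ($h = - \frac{\sqrt{0}}{3} \cdot 4 = \left(- \frac{1}{3}\right) 0 \cdot 4 = 0 \cdot 4 = 0$)
$h \left(b{\left(t{\left(-5 \right)},-3 \right)} - 103\right) = 0 \left(\left(-4 - 3\right)^{2} - 103\right) = 0 \left(\left(-7\right)^{2} - 103\right) = 0 \left(49 - 103\right) = 0 \left(-54\right) = 0$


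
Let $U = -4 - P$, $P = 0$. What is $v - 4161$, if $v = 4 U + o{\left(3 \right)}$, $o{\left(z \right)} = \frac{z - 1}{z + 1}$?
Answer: $- \frac{8353}{2} \approx -4176.5$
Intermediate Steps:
$U = -4$ ($U = -4 - 0 = -4 + 0 = -4$)
$o{\left(z \right)} = \frac{-1 + z}{1 + z}$
$v = - \frac{31}{2}$ ($v = 4 \left(-4\right) + \frac{-1 + 3}{1 + 3} = -16 + \frac{1}{4} \cdot 2 = -16 + \frac{1}{2} = - \frac{31}{2} \approx -15.5$)
$v - 4161 = - \frac{31}{2} - 4161 = - \frac{8353}{2}$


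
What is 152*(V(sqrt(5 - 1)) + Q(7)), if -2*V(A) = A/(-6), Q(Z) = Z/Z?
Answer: 532/3 ≈ 177.33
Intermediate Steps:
Q(Z) = 1
V(A) = A/12 (V(A) = -A/(2*(-6)) = -A*(-1)/(2*6) = -(-1)*A/12 = A/12)
152*(V(sqrt(5 - 1)) + Q(7)) = 152*(sqrt(5 - 1)/12 + 1) = 152*(sqrt(4)/12 + 1) = 152*((1/12)*2 + 1) = 152*(1/6 + 1) = 152*(7/6) = 532/3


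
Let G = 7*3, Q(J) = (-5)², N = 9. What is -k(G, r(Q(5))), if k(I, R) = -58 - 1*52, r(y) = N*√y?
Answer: 110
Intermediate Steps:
Q(J) = 25
r(y) = 9*√y
G = 21
k(I, R) = -110 (k(I, R) = -58 - 52 = -110)
-k(G, r(Q(5))) = -1*(-110) = 110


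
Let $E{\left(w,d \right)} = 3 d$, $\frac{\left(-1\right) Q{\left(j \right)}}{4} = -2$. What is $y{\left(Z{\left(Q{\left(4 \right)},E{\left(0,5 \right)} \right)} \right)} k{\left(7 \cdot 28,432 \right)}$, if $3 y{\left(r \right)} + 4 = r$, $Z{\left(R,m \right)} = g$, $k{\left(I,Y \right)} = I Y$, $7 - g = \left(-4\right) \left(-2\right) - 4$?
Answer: $-28224$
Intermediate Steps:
$Q{\left(j \right)} = 8$ ($Q{\left(j \right)} = \left(-4\right) \left(-2\right) = 8$)
$g = 3$ ($g = 7 - \left(\left(-4\right) \left(-2\right) - 4\right) = 7 - \left(8 - 4\right) = 7 - 4 = 3$)
$Z{\left(R,m \right)} = 3$
$y{\left(r \right)} = - \frac{4}{3} + \frac{r}{3}$
$y{\left(Z{\left(Q{\left(4 \right)},E{\left(0,5 \right)} \right)} \right)} k{\left(7 \cdot 28,432 \right)} = \left(- \frac{4}{3} + \frac{1}{3} \cdot 3\right) 7 \cdot 28 \cdot 432 = \left(- \frac{4}{3} + 1\right) 196 \cdot 432 = \left(- \frac{1}{3}\right) 84672 = -28224$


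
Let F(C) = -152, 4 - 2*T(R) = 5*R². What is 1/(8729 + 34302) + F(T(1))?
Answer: -6540711/43031 ≈ -152.00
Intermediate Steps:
T(R) = 2 - 5*R²/2
1/(8729 + 34302) + F(T(1)) = 1/(8729 + 34302) - 152 = 1/43031 - 152 = -6540711/43031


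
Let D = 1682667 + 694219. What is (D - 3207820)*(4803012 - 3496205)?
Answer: -1085870367738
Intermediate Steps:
D = 2376886
(D - 3207820)*(4803012 - 3496205) = (2376886 - 3207820)*(4803012 - 3496205) = -830934*1306807 = -1085870367738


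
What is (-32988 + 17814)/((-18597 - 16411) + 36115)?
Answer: -562/41 ≈ -13.707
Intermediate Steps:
(-32988 + 17814)/((-18597 - 16411) + 36115) = -15174/(-35008 + 36115) = -15174/1107 = -15174*1/1107 = -562/41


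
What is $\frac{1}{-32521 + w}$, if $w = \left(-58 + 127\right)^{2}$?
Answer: $- \frac{1}{27760} \approx -3.6023 \cdot 10^{-5}$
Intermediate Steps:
$w = 4761$ ($w = 69^{2} = 4761$)
$\frac{1}{-32521 + w} = \frac{1}{-32521 + 4761} = \frac{1}{-27760} = - \frac{1}{27760}$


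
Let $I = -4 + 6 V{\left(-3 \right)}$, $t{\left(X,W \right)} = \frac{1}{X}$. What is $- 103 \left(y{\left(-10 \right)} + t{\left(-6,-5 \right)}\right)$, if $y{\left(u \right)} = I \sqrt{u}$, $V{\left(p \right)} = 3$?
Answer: $\frac{103}{6} - 1442 i \sqrt{10} \approx 17.167 - 4560.0 i$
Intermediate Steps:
$I = 14$ ($I = -4 + 6 \cdot 3 = -4 + 18 = 14$)
$y{\left(u \right)} = 14 \sqrt{u}$
$- 103 \left(y{\left(-10 \right)} + t{\left(-6,-5 \right)}\right) = - 103 \left(14 \sqrt{-10} + \frac{1}{-6}\right) = - 103 \left(14 i \sqrt{10} - \frac{1}{6}\right) = - 103 \left(- \frac{1}{6} + 14 i \sqrt{10}\right) = \frac{103}{6} - 1442 i \sqrt{10}$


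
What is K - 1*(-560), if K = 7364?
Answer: 7924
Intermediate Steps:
K - 1*(-560) = 7364 - 1*(-560) = 7364 + 560 = 7924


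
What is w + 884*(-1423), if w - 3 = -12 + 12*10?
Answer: -1257821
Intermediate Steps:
w = 111 (w = 3 + (-12 + 12*10) = 3 + (-12 + 120) = 3 + 108 = 111)
w + 884*(-1423) = 111 + 884*(-1423) = 111 - 1257932 = -1257821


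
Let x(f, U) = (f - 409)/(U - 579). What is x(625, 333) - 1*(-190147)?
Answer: 7795991/41 ≈ 1.9015e+5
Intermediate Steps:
x(f, U) = (-409 + f)/(-579 + U)
x(625, 333) - 1*(-190147) = (-409 + 625)/(-579 + 333) - 1*(-190147) = 216/(-246) + 190147 = -1/246*216 + 190147 = -36/41 + 190147 = 7795991/41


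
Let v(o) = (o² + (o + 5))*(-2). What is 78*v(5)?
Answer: -5460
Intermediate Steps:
v(o) = -10 - 2*o - 2*o² (v(o) = (o² + (5 + o))*(-2) = (5 + o + o²)*(-2) = -10 - 2*o - 2*o²)
78*v(5) = 78*(-10 - 2*5 - 2*5²) = 78*(-10 - 10 - 2*25) = 78*(-10 - 10 - 50) = 78*(-70) = -5460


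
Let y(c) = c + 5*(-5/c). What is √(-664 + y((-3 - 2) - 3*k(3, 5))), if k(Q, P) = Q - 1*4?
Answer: I*√2614/2 ≈ 25.564*I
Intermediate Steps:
k(Q, P) = -4 + Q (k(Q, P) = Q - 4 = -4 + Q)
y(c) = c - 25/c
√(-664 + y((-3 - 2) - 3*k(3, 5))) = √(-664 + (((-3 - 2) - 3*(-4 + 3)) - 25/((-3 - 2) - 3*(-4 + 3)))) = √(-664 + ((-5 - 3*(-1)) - 25/(-5 - 3*(-1)))) = √(-664 + ((-5 + 3) - 25/(-5 + 3))) = √(-664 + (-2 - 25/(-2))) = √(-664 + (-2 - 25*(-½))) = √(-664 + (-2 + 25/2)) = √(-664 + 21/2) = √(-1307/2) = I*√2614/2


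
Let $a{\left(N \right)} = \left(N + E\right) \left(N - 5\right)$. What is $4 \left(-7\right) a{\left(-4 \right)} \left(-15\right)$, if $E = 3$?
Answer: $3780$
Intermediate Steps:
$a{\left(N \right)} = \left(-5 + N\right) \left(3 + N\right)$ ($a{\left(N \right)} = \left(N + 3\right) \left(N - 5\right) = \left(3 + N\right) \left(-5 + N\right) = \left(-5 + N\right) \left(3 + N\right)$)
$4 \left(-7\right) a{\left(-4 \right)} \left(-15\right) = 4 \left(-7\right) \left(-15 + \left(-4\right)^{2} - -8\right) \left(-15\right) = - 28 \left(-15 + 16 + 8\right) \left(-15\right) = \left(-28\right) 9 \left(-15\right) = \left(-252\right) \left(-15\right) = 3780$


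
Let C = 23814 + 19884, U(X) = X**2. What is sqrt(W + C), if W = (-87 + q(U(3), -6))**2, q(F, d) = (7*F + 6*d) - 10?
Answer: 47*sqrt(22) ≈ 220.45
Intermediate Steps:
q(F, d) = -10 + 6*d + 7*F (q(F, d) = (6*d + 7*F) - 10 = -10 + 6*d + 7*F)
W = 4900 (W = (-87 + (-10 + 6*(-6) + 7*3**2))**2 = (-87 + (-10 - 36 + 7*9))**2 = (-87 + (-10 - 36 + 63))**2 = (-87 + 17)**2 = (-70)**2 = 4900)
C = 43698
sqrt(W + C) = sqrt(4900 + 43698) = sqrt(48598) = 47*sqrt(22)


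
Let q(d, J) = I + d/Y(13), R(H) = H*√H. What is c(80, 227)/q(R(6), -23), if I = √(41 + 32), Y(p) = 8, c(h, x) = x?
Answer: 908/(3*√6 + 4*√73) ≈ 21.867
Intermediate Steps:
R(H) = H^(3/2)
I = √73 ≈ 8.5440
q(d, J) = √73 + d/8
c(80, 227)/q(R(6), -23) = 227/(√73 + 6^(3/2)/8) = 227/(√73 + (6*√6)/8) = 227/(√73 + 3*√6/4)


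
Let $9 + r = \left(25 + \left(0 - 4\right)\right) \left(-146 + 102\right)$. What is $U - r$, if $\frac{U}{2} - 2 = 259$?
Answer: $1455$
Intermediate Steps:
$U = 522$ ($U = 4 + 2 \cdot 259 = 4 + 518 = 522$)
$r = -933$ ($r = -9 + \left(25 + \left(0 - 4\right)\right) \left(-146 + 102\right) = -9 + \left(25 + \left(0 - 4\right)\right) \left(-44\right) = -9 + \left(25 - 4\right) \left(-44\right) = -9 + 21 \left(-44\right) = -9 - 924 = -933$)
$U - r = 522 - -933 = 522 + 933 = 1455$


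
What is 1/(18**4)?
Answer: 1/104976 ≈ 9.5260e-6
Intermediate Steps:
1/(18**4) = 1/104976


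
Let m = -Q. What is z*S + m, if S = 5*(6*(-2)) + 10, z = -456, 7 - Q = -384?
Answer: 22409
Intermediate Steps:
Q = 391 (Q = 7 - 1*(-384) = 7 + 384 = 391)
m = -391 (m = -1*391 = -391)
S = -50 (S = 5*(-12) + 10 = -60 + 10 = -50)
z*S + m = -456*(-50) - 391 = 22800 - 391 = 22409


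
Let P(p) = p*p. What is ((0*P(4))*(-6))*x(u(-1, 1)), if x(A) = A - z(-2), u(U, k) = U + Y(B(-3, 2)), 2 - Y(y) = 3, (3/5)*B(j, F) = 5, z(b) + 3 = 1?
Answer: 0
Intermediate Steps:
P(p) = p**2
z(b) = -2 (z(b) = -3 + 1 = -2)
B(j, F) = 25/3 (B(j, F) = (5/3)*5 = 25/3)
Y(y) = -1 (Y(y) = 2 - 1*3 = 2 - 3 = -1)
u(U, k) = -1 + U (u(U, k) = U - 1 = -1 + U)
x(A) = 2 + A (x(A) = A - 1*(-2) = A + 2 = 2 + A)
((0*P(4))*(-6))*x(u(-1, 1)) = ((0*4**2)*(-6))*(2 + (-1 - 1)) = ((0*16)*(-6))*(2 - 2) = (0*(-6))*0 = 0*0 = 0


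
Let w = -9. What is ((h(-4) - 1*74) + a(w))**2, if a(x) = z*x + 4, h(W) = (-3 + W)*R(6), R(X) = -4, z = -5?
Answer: 9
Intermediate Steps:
h(W) = 12 - 4*W (h(W) = (-3 + W)*(-4) = 12 - 4*W)
a(x) = 4 - 5*x (a(x) = -5*x + 4 = 4 - 5*x)
((h(-4) - 1*74) + a(w))**2 = (((12 - 4*(-4)) - 1*74) + (4 - 5*(-9)))**2 = (((12 + 16) - 74) + (4 + 45))**2 = ((28 - 74) + 49)**2 = (-46 + 49)**2 = 3**2 = 9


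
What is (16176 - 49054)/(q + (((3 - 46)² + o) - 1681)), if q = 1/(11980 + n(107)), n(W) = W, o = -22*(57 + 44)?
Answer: 397396386/24826697 ≈ 16.007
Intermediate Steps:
o = -2222 (o = -22*101 = -2222)
q = 1/12087 (q = 1/(11980 + 107) = 1/12087 ≈ 8.2733e-5)
(16176 - 49054)/(q + (((3 - 46)² + o) - 1681)) = (16176 - 49054)/(1/12087 + (((3 - 46)² - 2222) - 1681)) = -32878/(1/12087 + (((-43)² - 2222) - 1681)) = -32878/(1/12087 + ((1849 - 2222) - 1681)) = -32878/(1/12087 + (-373 - 1681)) = -32878/(1/12087 - 2054) = -32878/(-24826697/12087) = -32878*(-12087/24826697) = 397396386/24826697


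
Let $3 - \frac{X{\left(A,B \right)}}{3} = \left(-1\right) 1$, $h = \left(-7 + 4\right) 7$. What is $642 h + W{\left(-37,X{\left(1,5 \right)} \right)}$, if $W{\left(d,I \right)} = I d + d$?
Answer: $-13963$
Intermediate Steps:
$h = -21$ ($h = \left(-3\right) 7 = -21$)
$X{\left(A,B \right)} = 12$ ($X{\left(A,B \right)} = 9 - 3 \left(\left(-1\right) 1\right) = 9 - -3 = 9 + 3 = 12$)
$W{\left(d,I \right)} = d + I d$
$642 h + W{\left(-37,X{\left(1,5 \right)} \right)} = 642 \left(-21\right) - 37 \left(1 + 12\right) = -13482 - 481 = -13963$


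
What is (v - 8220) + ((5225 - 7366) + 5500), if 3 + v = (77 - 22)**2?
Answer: -1839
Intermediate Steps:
v = 3022 (v = -3 + (77 - 22)**2 = -3 + 55**2 = -3 + 3025 = 3022)
(v - 8220) + ((5225 - 7366) + 5500) = (3022 - 8220) + ((5225 - 7366) + 5500) = -5198 + (-2141 + 5500) = -5198 + 3359 = -1839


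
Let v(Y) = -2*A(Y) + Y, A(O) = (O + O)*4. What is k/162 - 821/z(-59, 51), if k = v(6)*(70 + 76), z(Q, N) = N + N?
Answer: -27283/306 ≈ -89.160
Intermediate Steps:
z(Q, N) = 2*N
A(O) = 8*O (A(O) = (2*O)*4 = 8*O)
v(Y) = -15*Y (v(Y) = -16*Y + Y = -15*Y)
k = -13140 (k = (-15*6)*(70 + 76) = -90*146 = -13140)
k/162 - 821/z(-59, 51) = -13140/162 - 821/(2*51) = -13140*1/162 - 821/102 = -730/9 - 821*1/102 = -730/9 - 821/102 = -27283/306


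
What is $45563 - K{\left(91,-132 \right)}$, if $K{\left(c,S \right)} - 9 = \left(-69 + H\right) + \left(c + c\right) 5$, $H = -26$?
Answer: $44739$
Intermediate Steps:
$K{\left(c,S \right)} = -86 + 10 c$ ($K{\left(c,S \right)} = 9 + \left(\left(-69 - 26\right) + \left(c + c\right) 5\right) = 9 + \left(-95 + 2 c 5\right) = 9 + \left(-95 + 10 c\right) = -86 + 10 c$)
$45563 - K{\left(91,-132 \right)} = 45563 - \left(-86 + 10 \cdot 91\right) = 45563 - \left(-86 + 910\right) = 45563 - 824 = 44739$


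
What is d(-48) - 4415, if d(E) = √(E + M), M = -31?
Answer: -4415 + I*√79 ≈ -4415.0 + 8.8882*I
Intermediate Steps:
d(E) = √(-31 + E) (d(E) = √(E - 31) = √(-31 + E))
d(-48) - 4415 = √(-31 - 48) - 4415 = √(-79) - 4415 = I*√79 - 4415 = -4415 + I*√79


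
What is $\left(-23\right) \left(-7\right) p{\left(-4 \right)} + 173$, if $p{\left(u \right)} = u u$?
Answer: $2749$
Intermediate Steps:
$p{\left(u \right)} = u^{2}$
$\left(-23\right) \left(-7\right) p{\left(-4 \right)} + 173 = \left(-23\right) \left(-7\right) \left(-4\right)^{2} + 173 = 161 \cdot 16 + 173 = 2576 + 173 = 2749$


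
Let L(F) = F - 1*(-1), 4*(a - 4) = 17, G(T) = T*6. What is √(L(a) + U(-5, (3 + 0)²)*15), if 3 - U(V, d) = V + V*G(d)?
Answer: √16717/2 ≈ 64.647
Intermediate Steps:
G(T) = 6*T
a = 33/4 (a = 4 + (¼)*17 = 4 + 17/4 = 33/4 ≈ 8.2500)
L(F) = 1 + F (L(F) = F + 1 = 1 + F)
U(V, d) = 3 - V - 6*V*d (U(V, d) = 3 - (V + V*(6*d)) = 3 - (V + 6*V*d) = 3 + (-V - 6*V*d) = 3 - V - 6*V*d)
√(L(a) + U(-5, (3 + 0)²)*15) = √((1 + 33/4) + (3 - 1*(-5) - 6*(-5)*(3 + 0)²)*15) = √(37/4 + (3 + 5 - 6*(-5)*3²)*15) = √(37/4 + (3 + 5 - 6*(-5)*9)*15) = √(37/4 + (3 + 5 + 270)*15) = √(37/4 + 278*15) = √(37/4 + 4170) = √(16717/4) = √16717/2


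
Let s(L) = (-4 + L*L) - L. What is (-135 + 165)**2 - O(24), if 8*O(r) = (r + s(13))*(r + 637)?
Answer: -13642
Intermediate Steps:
s(L) = -4 + L**2 - L (s(L) = (-4 + L**2) - L = -4 + L**2 - L)
O(r) = (152 + r)*(637 + r)/8 (O(r) = ((r + (-4 + 13**2 - 1*13))*(r + 637))/8 = ((r + (-4 + 169 - 13))*(637 + r))/8 = ((r + 152)*(637 + r))/8 = ((152 + r)*(637 + r))/8 = (152 + r)*(637 + r)/8)
(-135 + 165)**2 - O(24) = (-135 + 165)**2 - (12103 + (1/8)*24**2 + (789/8)*24) = 30**2 - (12103 + (1/8)*576 + 2367) = 900 - (12103 + 72 + 2367) = 900 - 1*14542 = 900 - 14542 = -13642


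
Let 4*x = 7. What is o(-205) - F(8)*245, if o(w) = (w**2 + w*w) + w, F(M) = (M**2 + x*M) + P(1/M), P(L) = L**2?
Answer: 4142795/64 ≈ 64731.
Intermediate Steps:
x = 7/4 (x = (1/4)*7 = 7/4 ≈ 1.7500)
F(M) = M**(-2) + M**2 + 7*M/4 (F(M) = (M**2 + 7*M/4) + (1/M)**2 = (M**2 + 7*M/4) + M**(-2) = M**(-2) + M**2 + 7*M/4)
o(w) = w + 2*w**2 (o(w) = (w**2 + w**2) + w = 2*w**2 + w = w + 2*w**2)
o(-205) - F(8)*245 = -205*(1 + 2*(-205)) - (8**(-2) + 8**2 + (7/4)*8)*245 = -205*(1 - 410) - (1/64 + 64 + 14)*245 = -205*(-409) - 4993*245/64 = 83845 - 1*1223285/64 = 83845 - 1223285/64 = 4142795/64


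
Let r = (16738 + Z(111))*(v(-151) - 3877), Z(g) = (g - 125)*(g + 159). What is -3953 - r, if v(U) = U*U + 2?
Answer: -245247061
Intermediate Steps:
v(U) = 2 + U² (v(U) = U² + 2 = 2 + U²)
Z(g) = (-125 + g)*(159 + g)
r = 245243108 (r = (16738 + (-19875 + 111² + 34*111))*((2 + (-151)²) - 3877) = (16738 + (-19875 + 12321 + 3774))*((2 + 22801) - 3877) = (16738 - 3780)*(22803 - 3877) = 12958*18926 = 245243108)
-3953 - r = -3953 - 1*245243108 = -3953 - 245243108 = -245247061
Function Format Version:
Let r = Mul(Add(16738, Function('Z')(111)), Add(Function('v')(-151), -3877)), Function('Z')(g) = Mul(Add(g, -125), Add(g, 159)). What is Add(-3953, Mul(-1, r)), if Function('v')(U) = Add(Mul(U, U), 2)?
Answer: -245247061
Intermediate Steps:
Function('v')(U) = Add(2, Pow(U, 2)) (Function('v')(U) = Add(Pow(U, 2), 2) = Add(2, Pow(U, 2)))
Function('Z')(g) = Mul(Add(-125, g), Add(159, g))
r = 245243108 (r = Mul(Add(16738, Add(-19875, Pow(111, 2), Mul(34, 111))), Add(Add(2, Pow(-151, 2)), -3877)) = Mul(Add(16738, Add(-19875, 12321, 3774)), Add(Add(2, 22801), -3877)) = Mul(Add(16738, -3780), Add(22803, -3877)) = Mul(12958, 18926) = 245243108)
Add(-3953, Mul(-1, r)) = Add(-3953, Mul(-1, 245243108)) = Add(-3953, -245243108) = -245247061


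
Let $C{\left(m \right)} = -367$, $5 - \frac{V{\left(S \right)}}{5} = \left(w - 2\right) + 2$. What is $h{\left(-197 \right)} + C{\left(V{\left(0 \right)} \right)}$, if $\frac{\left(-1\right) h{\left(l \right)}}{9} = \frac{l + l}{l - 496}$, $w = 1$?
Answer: $- \frac{28653}{77} \approx -372.12$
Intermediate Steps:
$V{\left(S \right)} = 20$ ($V{\left(S \right)} = 25 - 5 \left(\left(1 - 2\right) + 2\right) = 25 - 5 \left(-1 + 2\right) = 25 - 5 = 20$)
$h{\left(l \right)} = - \frac{18 l}{-496 + l}$ ($h{\left(l \right)} = - 9 \frac{l + l}{l - 496} = - 9 \frac{2 l}{-496 + l} = - \frac{18 l}{-496 + l}$)
$h{\left(-197 \right)} + C{\left(V{\left(0 \right)} \right)} = \left(-18\right) \left(-197\right) \frac{1}{-496 - 197} - 367 = \left(-18\right) \left(-197\right) \frac{1}{-693} - 367 = \left(-18\right) \left(-197\right) \left(- \frac{1}{693}\right) - 367 = - \frac{394}{77} - 367 = - \frac{28653}{77}$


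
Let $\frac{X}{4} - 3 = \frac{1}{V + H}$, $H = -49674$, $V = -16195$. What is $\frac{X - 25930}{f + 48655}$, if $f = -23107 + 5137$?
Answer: $- \frac{1707192746}{2021190265} \approx -0.84465$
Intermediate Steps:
$X = \frac{790424}{65869}$ ($X = 12 + \frac{4}{-16195 - 49674} = 12 + \frac{4}{-65869} = 12 + 4 \left(- \frac{1}{65869}\right) = 12 - \frac{4}{65869} = \frac{790424}{65869} \approx 12.0$)
$f = -17970$
$\frac{X - 25930}{f + 48655} = \frac{\frac{790424}{65869} - 25930}{-17970 + 48655} = - \frac{1707192746}{65869 \cdot 30685} = \left(- \frac{1707192746}{65869}\right) \frac{1}{30685} = - \frac{1707192746}{2021190265}$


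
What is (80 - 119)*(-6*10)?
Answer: 2340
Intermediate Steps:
(80 - 119)*(-6*10) = -39*(-60) = 2340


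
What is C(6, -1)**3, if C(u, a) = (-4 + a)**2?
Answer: 15625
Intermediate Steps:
C(6, -1)**3 = ((-4 - 1)**2)**3 = ((-5)**2)**3 = 25**3 = 15625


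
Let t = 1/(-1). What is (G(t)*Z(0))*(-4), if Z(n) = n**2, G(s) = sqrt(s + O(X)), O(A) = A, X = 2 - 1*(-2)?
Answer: 0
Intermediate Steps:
X = 4 (X = 2 + 2 = 4)
t = -1
G(s) = sqrt(4 + s) (G(s) = sqrt(s + 4) = sqrt(4 + s))
(G(t)*Z(0))*(-4) = (sqrt(4 - 1)*0**2)*(-4) = (sqrt(3)*0)*(-4) = 0*(-4) = 0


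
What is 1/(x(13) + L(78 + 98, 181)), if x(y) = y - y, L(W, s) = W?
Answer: 1/176 ≈ 0.0056818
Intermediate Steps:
x(y) = 0
1/(x(13) + L(78 + 98, 181)) = 1/(0 + (78 + 98)) = 1/(0 + 176) = 1/176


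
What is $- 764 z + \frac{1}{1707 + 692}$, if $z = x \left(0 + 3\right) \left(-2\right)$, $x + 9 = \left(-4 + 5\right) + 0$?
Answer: $- \frac{87976127}{2399} \approx -36672.0$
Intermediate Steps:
$x = -8$ ($x = -9 + \left(\left(-4 + 5\right) + 0\right) = -9 + \left(1 + 0\right) = -9 + 1 = -8$)
$z = 48$ ($z = - 8 \left(0 + 3\right) \left(-2\right) = - 8 \cdot 3 \left(-2\right) = \left(-8\right) \left(-6\right) = 48$)
$- 764 z + \frac{1}{1707 + 692} = \left(-764\right) 48 + \frac{1}{1707 + 692} = -36672 + \frac{1}{2399} = - \frac{87976127}{2399}$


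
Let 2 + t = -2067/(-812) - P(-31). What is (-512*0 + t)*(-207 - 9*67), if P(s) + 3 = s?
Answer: -11360655/406 ≈ -27982.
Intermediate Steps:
P(s) = -3 + s
t = 28051/812 (t = -2 + (-2067/(-812) - (-3 - 31)) = -2 + (-2067*(-1/812) - 1*(-34)) = -2 + (2067/812 + 34) = -2 + 29675/812 = 28051/812 ≈ 34.546)
(-512*0 + t)*(-207 - 9*67) = (-512*0 + 28051/812)*(-207 - 9*67) = (0 + 28051/812)*(-207 - 603) = (28051/812)*(-810) = -11360655/406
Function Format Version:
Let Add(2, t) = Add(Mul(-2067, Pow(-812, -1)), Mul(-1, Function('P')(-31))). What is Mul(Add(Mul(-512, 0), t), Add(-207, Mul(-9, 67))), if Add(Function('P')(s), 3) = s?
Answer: Rational(-11360655, 406) ≈ -27982.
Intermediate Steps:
Function('P')(s) = Add(-3, s)
t = Rational(28051, 812) (t = Add(-2, Add(Mul(-2067, Pow(-812, -1)), Mul(-1, Add(-3, -31)))) = Add(-2, Add(Mul(-2067, Rational(-1, 812)), Mul(-1, -34))) = Add(-2, Add(Rational(2067, 812), 34)) = Add(-2, Rational(29675, 812)) = Rational(28051, 812) ≈ 34.546)
Mul(Add(Mul(-512, 0), t), Add(-207, Mul(-9, 67))) = Mul(Add(Mul(-512, 0), Rational(28051, 812)), Add(-207, Mul(-9, 67))) = Mul(Add(0, Rational(28051, 812)), Add(-207, -603)) = Mul(Rational(28051, 812), -810) = Rational(-11360655, 406)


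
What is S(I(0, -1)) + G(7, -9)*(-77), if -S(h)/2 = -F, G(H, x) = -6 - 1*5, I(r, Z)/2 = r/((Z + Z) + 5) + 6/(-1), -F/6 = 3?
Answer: 811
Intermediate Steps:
F = -18 (F = -6*3 = -18)
I(r, Z) = -12 + 2*r/(5 + 2*Z) (I(r, Z) = 2*(r/((Z + Z) + 5) + 6/(-1)) = 2*(r/(2*Z + 5) + 6*(-1)) = 2*(r/(5 + 2*Z) - 6) = 2*(-6 + r/(5 + 2*Z)) = -12 + 2*r/(5 + 2*Z))
G(H, x) = -11 (G(H, x) = -6 - 5 = -11)
S(h) = -36 (S(h) = -(-2)*(-18) = -2*18 = -36)
S(I(0, -1)) + G(7, -9)*(-77) = -36 - 11*(-77) = -36 + 847 = 811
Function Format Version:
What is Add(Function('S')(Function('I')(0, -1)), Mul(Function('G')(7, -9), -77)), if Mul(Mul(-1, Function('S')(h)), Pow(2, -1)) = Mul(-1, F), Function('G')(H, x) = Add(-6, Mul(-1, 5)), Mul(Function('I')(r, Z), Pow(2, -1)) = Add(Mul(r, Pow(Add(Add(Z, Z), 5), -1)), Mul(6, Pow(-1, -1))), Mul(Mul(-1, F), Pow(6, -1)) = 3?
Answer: 811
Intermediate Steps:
F = -18 (F = Mul(-6, 3) = -18)
Function('I')(r, Z) = Add(-12, Mul(2, r, Pow(Add(5, Mul(2, Z)), -1))) (Function('I')(r, Z) = Mul(2, Add(Mul(r, Pow(Add(Add(Z, Z), 5), -1)), Mul(6, Pow(-1, -1)))) = Mul(2, Add(Mul(r, Pow(Add(Mul(2, Z), 5), -1)), Mul(6, -1))) = Mul(2, Add(Mul(r, Pow(Add(5, Mul(2, Z)), -1)), -6)) = Mul(2, Add(-6, Mul(r, Pow(Add(5, Mul(2, Z)), -1)))) = Add(-12, Mul(2, r, Pow(Add(5, Mul(2, Z)), -1))))
Function('G')(H, x) = -11 (Function('G')(H, x) = Add(-6, -5) = -11)
Function('S')(h) = -36 (Function('S')(h) = Mul(-2, Mul(-1, -18)) = Mul(-2, 18) = -36)
Add(Function('S')(Function('I')(0, -1)), Mul(Function('G')(7, -9), -77)) = Add(-36, Mul(-11, -77)) = Add(-36, 847) = 811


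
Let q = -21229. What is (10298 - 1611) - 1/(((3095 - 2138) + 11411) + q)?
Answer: 76975508/8861 ≈ 8687.0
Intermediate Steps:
(10298 - 1611) - 1/(((3095 - 2138) + 11411) + q) = (10298 - 1611) - 1/(((3095 - 2138) + 11411) - 21229) = 8687 - 1/((957 + 11411) - 21229) = 8687 - 1/(12368 - 21229) = 8687 - 1/(-8861) = 8687 - 1*(-1/8861) = 8687 + 1/8861 = 76975508/8861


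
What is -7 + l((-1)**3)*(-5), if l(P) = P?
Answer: -2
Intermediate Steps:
-7 + l((-1)**3)*(-5) = -7 + (-1)**3*(-5) = -7 - 1*(-5) = -7 + 5 = -2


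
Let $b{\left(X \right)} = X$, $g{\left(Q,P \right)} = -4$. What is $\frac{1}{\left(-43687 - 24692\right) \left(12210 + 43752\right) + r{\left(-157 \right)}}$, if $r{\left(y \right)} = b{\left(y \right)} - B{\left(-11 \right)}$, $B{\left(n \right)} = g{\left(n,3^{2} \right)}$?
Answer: $- \frac{1}{3826625751} \approx -2.6133 \cdot 10^{-10}$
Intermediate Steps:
$B{\left(n \right)} = -4$
$r{\left(y \right)} = 4 + y$ ($r{\left(y \right)} = y - -4 = y + 4 = 4 + y$)
$\frac{1}{\left(-43687 - 24692\right) \left(12210 + 43752\right) + r{\left(-157 \right)}} = \frac{1}{\left(-43687 - 24692\right) \left(12210 + 43752\right) + \left(4 - 157\right)} = \frac{1}{\left(-68379\right) 55962 - 153} = \frac{1}{-3826625598 - 153} = \frac{1}{-3826625751} = - \frac{1}{3826625751}$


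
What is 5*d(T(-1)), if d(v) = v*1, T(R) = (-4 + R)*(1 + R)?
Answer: 0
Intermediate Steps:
T(R) = (1 + R)*(-4 + R)
d(v) = v
5*d(T(-1)) = 5*(-4 + (-1)**2 - 3*(-1)) = 5*(-4 + 1 + 3) = 5*0 = 0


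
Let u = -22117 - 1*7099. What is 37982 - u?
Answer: 67198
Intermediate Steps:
u = -29216 (u = -22117 - 7099 = -29216)
37982 - u = 37982 - 1*(-29216) = 37982 + 29216 = 67198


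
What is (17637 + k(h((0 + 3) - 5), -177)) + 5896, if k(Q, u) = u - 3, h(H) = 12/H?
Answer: 23353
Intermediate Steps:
k(Q, u) = -3 + u
(17637 + k(h((0 + 3) - 5), -177)) + 5896 = (17637 + (-3 - 177)) + 5896 = (17637 - 180) + 5896 = 17457 + 5896 = 23353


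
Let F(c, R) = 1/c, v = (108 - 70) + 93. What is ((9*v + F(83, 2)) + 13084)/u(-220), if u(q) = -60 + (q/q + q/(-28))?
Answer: -4143405/14857 ≈ -278.89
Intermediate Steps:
v = 131 (v = 38 + 93 = 131)
u(q) = -59 - q/28 (u(q) = -60 + (1 + q*(-1/28)) = -60 + (1 - q/28) = -59 - q/28)
((9*v + F(83, 2)) + 13084)/u(-220) = ((9*131 + 1/83) + 13084)/(-59 - 1/28*(-220)) = ((1179 + 1/83) + 13084)/(-59 + 55/7) = (97858/83 + 13084)/(-358/7) = (1183830/83)*(-7/358) = -4143405/14857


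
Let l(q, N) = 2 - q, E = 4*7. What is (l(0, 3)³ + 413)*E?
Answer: 11788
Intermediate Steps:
E = 28
(l(0, 3)³ + 413)*E = ((2 - 1*0)³ + 413)*28 = ((2 + 0)³ + 413)*28 = (2³ + 413)*28 = (8 + 413)*28 = 421*28 = 11788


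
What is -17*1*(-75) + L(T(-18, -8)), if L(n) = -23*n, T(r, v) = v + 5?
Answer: 1344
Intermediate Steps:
T(r, v) = 5 + v
-17*1*(-75) + L(T(-18, -8)) = -17*1*(-75) - 23*(5 - 8) = -17*(-75) - 23*(-3) = 1275 + 69 = 1344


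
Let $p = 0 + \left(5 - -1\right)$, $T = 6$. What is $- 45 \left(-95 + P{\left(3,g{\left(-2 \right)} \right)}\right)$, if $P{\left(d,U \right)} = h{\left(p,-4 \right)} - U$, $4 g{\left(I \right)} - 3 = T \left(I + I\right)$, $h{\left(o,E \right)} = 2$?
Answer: $\frac{15795}{4} \approx 3948.8$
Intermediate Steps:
$p = 6$ ($p = 0 + \left(5 + 1\right) = 0 + 6 = 6$)
$g{\left(I \right)} = \frac{3}{4} + 3 I$ ($g{\left(I \right)} = \frac{3}{4} + \frac{6 \left(I + I\right)}{4} = \frac{3}{4} + \frac{6 \cdot 2 I}{4} = \frac{3}{4} + \frac{12 I}{4} = \frac{3}{4} + 3 I$)
$P{\left(d,U \right)} = 2 - U$
$- 45 \left(-95 + P{\left(3,g{\left(-2 \right)} \right)}\right) = - 45 \left(-95 + \left(2 - \left(\frac{3}{4} + 3 \left(-2\right)\right)\right)\right) = - 45 \left(-95 + \left(2 - \left(\frac{3}{4} - 6\right)\right)\right) = - 45 \left(-95 + \left(2 - - \frac{21}{4}\right)\right) = - 45 \left(-95 + \left(2 + \frac{21}{4}\right)\right) = - 45 \left(-95 + \frac{29}{4}\right) = \left(-45\right) \left(- \frac{351}{4}\right) = \frac{15795}{4}$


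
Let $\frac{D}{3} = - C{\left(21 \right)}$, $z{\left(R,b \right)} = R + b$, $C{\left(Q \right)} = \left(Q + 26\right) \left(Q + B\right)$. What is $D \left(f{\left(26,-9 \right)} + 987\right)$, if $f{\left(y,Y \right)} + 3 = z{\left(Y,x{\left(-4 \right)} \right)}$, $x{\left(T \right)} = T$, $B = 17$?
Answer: $-5202618$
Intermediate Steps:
$C{\left(Q \right)} = \left(17 + Q\right) \left(26 + Q\right)$ ($C{\left(Q \right)} = \left(Q + 26\right) \left(Q + 17\right) = \left(26 + Q\right) \left(17 + Q\right) = \left(17 + Q\right) \left(26 + Q\right)$)
$f{\left(y,Y \right)} = -7 + Y$ ($f{\left(y,Y \right)} = -3 + \left(Y - 4\right) = -3 + \left(-4 + Y\right) = -7 + Y$)
$D = -5358$ ($D = 3 \left(- (442 + 21^{2} + 43 \cdot 21)\right) = 3 \left(- (442 + 441 + 903)\right) = 3 \left(\left(-1\right) 1786\right) = 3 \left(-1786\right) = -5358$)
$D \left(f{\left(26,-9 \right)} + 987\right) = - 5358 \left(\left(-7 - 9\right) + 987\right) = - 5358 \left(-16 + 987\right) = \left(-5358\right) 971 = -5202618$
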